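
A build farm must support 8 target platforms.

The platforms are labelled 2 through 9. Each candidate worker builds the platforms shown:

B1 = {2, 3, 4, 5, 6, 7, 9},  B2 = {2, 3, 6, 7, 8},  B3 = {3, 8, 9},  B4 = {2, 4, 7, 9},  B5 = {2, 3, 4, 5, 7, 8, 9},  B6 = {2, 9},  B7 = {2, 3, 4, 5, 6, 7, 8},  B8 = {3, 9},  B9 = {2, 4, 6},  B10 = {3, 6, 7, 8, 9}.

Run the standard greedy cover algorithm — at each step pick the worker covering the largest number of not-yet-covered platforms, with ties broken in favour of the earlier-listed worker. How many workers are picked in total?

Greedy: pick B1 (covers 7 new) → pick B2 (covers 1 new). Total picks: 2.

2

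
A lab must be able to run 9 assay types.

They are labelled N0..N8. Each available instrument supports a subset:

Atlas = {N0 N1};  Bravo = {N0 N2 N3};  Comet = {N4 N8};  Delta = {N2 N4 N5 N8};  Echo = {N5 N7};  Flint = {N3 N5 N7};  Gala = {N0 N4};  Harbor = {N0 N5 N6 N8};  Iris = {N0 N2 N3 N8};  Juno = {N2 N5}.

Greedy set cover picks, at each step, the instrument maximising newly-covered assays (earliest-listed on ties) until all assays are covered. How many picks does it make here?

4

Greedy: pick Delta (covers 4 new) → pick Atlas (covers 2 new) → pick Flint (covers 2 new) → pick Harbor (covers 1 new). Total picks: 4.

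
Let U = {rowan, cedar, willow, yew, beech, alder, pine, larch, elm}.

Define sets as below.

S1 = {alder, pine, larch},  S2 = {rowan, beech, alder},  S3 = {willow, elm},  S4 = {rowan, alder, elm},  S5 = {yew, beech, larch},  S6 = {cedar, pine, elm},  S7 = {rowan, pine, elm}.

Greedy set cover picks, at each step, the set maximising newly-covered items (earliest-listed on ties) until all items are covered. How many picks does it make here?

5

Greedy: pick S1 (covers 3 new) → pick S2 (covers 2 new) → pick S3 (covers 2 new) → pick S5 (covers 1 new) → pick S6 (covers 1 new). Total picks: 5.
(The true minimum cover uses only 4 sets, so greedy is not optimal here.)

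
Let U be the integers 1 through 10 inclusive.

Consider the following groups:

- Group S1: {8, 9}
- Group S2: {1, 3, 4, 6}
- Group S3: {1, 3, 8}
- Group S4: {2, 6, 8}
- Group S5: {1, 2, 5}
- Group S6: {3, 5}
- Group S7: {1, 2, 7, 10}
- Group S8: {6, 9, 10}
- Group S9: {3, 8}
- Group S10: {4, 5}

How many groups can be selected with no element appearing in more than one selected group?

3

S5, S8, S9 are pairwise disjoint (S5={1,2,5}; S8={6,9,10}; S9={3,8}).
Every remaining group overlaps one of these, and no 4 of the listed groups are pairwise disjoint, so 3 is the maximum.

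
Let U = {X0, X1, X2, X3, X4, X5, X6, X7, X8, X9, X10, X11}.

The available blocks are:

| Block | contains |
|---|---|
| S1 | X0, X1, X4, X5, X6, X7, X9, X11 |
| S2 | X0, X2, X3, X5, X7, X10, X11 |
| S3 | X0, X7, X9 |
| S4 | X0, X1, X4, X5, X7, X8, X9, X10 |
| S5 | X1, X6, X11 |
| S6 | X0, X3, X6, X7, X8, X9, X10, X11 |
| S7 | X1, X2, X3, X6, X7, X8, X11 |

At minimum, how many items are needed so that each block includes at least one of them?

H = {X7, X11} meets every block (each contains at least one member of H), and |H| = 2.
The blocks S3, S5 are pairwise disjoint, so any hitting set needs a separate item for each — at least 2. Hence 2 is optimal.

2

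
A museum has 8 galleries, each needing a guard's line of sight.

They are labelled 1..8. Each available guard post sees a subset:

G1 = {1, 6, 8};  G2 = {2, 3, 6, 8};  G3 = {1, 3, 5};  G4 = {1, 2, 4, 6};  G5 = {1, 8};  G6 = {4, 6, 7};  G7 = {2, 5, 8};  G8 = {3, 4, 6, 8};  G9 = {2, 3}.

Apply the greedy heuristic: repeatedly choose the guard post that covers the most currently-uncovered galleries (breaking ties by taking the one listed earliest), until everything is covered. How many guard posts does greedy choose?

Greedy: pick G2 (covers 4 new) → pick G3 (covers 2 new) → pick G6 (covers 2 new). Total picks: 3.

3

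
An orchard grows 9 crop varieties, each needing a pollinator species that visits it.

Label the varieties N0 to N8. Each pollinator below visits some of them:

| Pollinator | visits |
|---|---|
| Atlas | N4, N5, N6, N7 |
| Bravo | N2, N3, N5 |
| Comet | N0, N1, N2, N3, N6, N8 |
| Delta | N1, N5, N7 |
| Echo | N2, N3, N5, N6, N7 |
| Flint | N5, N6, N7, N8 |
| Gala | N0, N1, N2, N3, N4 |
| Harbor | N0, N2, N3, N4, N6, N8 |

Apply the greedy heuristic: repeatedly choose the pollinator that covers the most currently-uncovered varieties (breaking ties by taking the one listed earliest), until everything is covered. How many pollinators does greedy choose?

Greedy: pick Comet (covers 6 new) → pick Atlas (covers 3 new). Total picks: 2.

2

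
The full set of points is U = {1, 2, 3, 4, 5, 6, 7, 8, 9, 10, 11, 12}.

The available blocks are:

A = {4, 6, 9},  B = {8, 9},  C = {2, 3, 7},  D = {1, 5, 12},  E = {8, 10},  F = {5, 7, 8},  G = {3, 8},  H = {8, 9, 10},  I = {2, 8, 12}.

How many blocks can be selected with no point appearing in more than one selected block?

4

A, C, D, E are pairwise disjoint (A={4,6,9}; C={2,3,7}; D={1,5,12}; E={8,10}).
Every remaining block overlaps one of these, and no 5 of the listed blocks are pairwise disjoint, so 4 is the maximum.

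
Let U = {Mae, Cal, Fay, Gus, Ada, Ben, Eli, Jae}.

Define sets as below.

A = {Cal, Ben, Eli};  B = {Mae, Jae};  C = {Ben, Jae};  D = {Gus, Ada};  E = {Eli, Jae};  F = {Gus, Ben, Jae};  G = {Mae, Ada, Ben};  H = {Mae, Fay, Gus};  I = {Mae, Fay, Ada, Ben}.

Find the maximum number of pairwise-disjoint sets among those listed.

A, B, D are pairwise disjoint (A={Cal,Ben,Eli}; B={Mae,Jae}; D={Gus,Ada}).
Every remaining set overlaps one of these, and no 4 of the listed sets are pairwise disjoint, so 3 is the maximum.

3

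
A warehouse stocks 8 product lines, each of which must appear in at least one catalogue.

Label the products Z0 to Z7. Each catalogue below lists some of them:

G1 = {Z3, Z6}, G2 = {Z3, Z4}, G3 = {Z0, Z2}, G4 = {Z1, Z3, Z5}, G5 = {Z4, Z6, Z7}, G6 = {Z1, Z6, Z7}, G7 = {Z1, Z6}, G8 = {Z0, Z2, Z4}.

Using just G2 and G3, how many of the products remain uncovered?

Union of G2, G3 = {Z0, Z2, Z3, Z4}.
Not covered: Z1, Z5, Z6, Z7 — 4 products.

4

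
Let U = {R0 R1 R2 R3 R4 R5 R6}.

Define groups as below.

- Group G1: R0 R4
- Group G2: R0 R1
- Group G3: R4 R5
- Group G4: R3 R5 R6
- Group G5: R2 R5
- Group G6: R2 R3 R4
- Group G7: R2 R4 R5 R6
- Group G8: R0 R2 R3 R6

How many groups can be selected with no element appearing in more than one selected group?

G2, G3 are pairwise disjoint (G2={R0,R1}; G3={R4,R5}).
Every remaining group overlaps one of these, and no 3 of the listed groups are pairwise disjoint, so 2 is the maximum.

2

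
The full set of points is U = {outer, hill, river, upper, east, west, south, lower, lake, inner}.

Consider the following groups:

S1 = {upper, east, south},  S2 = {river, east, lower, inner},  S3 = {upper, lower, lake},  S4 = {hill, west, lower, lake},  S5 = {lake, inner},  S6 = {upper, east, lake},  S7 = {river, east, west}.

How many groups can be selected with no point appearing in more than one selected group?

S3, S7 are pairwise disjoint (S3={upper,lower,lake}; S7={river,east,west}).
Every remaining group overlaps one of these, and no 3 of the listed groups are pairwise disjoint, so 2 is the maximum.

2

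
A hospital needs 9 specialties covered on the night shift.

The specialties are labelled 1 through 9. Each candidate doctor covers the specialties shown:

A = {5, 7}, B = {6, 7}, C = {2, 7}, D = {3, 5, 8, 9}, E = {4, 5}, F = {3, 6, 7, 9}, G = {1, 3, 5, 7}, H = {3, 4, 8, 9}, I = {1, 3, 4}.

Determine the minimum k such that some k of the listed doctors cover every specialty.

C and F and G and H together: C ∪ F ∪ G ∪ H = {1, 2, 3, 4, 5, 6, 7, 8, 9} — every specialty is covered.
No 3 of the 9 doctors cover everything (all 84 combinations miss at least one specialty), so 4 is optimal.

4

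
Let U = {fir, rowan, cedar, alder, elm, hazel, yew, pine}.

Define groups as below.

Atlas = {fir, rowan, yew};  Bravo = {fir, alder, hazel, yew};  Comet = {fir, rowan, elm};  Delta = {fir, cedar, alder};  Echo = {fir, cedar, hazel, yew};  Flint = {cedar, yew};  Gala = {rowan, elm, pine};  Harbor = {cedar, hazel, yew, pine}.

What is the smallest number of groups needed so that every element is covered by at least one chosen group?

Bravo, Gala, and Harbor cover everything between them: the union {fir, rowan, cedar, alder, elm, hazel, yew, pine} is all of U.
No 2 of the 8 groups cover everything (all 28 combinations miss at least one element), so 3 is optimal.

3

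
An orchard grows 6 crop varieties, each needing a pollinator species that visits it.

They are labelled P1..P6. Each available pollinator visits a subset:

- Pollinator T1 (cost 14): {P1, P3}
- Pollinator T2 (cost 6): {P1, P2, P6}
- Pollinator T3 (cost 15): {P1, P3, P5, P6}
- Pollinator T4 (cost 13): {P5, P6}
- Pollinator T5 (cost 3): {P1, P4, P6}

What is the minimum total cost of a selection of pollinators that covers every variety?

24

T2, T3, T5 together cover every variety (T2 ∪ T3 ∪ T5 = {P1, P2, P3, P4, P5, P6}); total cost 6 + 15 + 3 = 24.
No covering selection has total cost below 24.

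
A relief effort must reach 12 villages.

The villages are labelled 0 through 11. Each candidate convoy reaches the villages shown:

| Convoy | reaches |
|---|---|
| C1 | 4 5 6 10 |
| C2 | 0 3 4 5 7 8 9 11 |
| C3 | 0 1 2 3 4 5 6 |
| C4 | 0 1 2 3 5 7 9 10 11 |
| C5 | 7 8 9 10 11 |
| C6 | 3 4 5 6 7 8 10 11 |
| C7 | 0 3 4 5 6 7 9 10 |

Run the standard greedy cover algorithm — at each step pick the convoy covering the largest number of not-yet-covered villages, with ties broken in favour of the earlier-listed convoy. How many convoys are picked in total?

Greedy: pick C4 (covers 9 new) → pick C6 (covers 3 new). Total picks: 2.

2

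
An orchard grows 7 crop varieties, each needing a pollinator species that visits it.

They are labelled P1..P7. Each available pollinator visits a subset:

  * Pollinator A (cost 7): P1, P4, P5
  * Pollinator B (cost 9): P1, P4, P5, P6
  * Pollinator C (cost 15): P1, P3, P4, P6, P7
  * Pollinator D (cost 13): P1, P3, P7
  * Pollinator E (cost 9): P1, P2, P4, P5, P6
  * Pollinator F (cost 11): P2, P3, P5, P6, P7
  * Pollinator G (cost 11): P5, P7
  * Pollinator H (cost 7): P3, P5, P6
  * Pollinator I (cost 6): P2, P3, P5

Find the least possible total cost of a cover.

18

A, F together cover every variety (A ∪ F = {P1, P2, P3, P4, P5, P6, P7}); total cost 7 + 11 = 18.
The greedy pick E, F costs 20; no covering selection beats 18.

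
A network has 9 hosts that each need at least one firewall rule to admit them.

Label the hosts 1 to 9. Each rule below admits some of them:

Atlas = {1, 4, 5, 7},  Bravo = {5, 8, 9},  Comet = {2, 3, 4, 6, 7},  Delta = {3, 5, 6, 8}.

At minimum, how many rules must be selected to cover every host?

3

Atlas and Bravo and Comet together: Atlas ∪ Bravo ∪ Comet = {1, 2, 3, 4, 5, 6, 7, 8, 9} — every host is covered.
Only Atlas contains 1, so Atlas is forced; the remaining 5 hosts need at least 2 more rules (each remaining rule adds at most 3) — so at least 3 rules are needed, and 3 is optimal.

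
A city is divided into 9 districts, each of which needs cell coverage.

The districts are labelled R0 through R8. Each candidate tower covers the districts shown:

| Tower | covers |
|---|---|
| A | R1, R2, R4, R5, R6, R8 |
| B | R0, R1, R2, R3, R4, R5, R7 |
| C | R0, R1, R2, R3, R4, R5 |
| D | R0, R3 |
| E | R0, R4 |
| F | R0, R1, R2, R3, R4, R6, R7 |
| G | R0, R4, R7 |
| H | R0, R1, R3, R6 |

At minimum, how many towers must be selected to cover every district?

A and F together: A ∪ F = {R0, R1, R2, R3, R4, R5, R6, R7, R8} — every district is covered.
No single tower has all 9 districts (the largest, B, has 7), so 2 is optimal.

2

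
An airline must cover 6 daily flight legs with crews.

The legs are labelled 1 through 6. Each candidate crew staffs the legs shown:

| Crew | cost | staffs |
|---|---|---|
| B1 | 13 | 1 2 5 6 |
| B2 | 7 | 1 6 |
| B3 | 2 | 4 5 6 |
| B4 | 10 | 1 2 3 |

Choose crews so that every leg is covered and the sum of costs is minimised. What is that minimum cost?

B3, B4 together cover every leg (B3 ∪ B4 = {1, 2, 3, 4, 5, 6}); total cost 2 + 10 = 12.
No covering selection has total cost below 12.

12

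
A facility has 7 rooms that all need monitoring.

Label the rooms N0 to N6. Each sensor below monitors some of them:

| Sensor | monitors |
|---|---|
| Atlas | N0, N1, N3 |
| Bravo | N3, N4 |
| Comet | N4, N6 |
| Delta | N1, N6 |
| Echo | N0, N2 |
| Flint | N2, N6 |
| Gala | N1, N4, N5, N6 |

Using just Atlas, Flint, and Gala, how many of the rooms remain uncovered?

0

Union of Atlas, Flint, Gala = {N0, N1, N2, N3, N4, N5, N6} — that's every room, so 0 are uncovered.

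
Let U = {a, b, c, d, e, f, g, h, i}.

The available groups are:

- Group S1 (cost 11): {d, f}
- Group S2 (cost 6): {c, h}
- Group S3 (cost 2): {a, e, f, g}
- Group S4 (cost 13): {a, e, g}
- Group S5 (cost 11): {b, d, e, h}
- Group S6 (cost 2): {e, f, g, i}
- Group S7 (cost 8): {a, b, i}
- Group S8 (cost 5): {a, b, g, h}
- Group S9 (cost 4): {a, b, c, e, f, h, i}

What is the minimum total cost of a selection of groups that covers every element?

S1, S3, S9 together cover every element (S1 ∪ S3 ∪ S9 = {a, b, c, d, e, f, g, h, i}); total cost 11 + 2 + 4 = 17.
No covering selection has total cost below 17.

17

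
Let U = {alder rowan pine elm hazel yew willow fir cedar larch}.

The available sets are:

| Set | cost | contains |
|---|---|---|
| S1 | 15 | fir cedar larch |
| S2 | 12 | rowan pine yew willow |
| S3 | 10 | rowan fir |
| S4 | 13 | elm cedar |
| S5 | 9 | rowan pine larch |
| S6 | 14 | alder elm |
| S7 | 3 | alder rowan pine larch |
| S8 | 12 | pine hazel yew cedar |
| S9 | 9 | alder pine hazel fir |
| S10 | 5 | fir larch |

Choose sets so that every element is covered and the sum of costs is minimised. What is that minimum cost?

37

S2, S4, S7, S9 together cover every element (S2 ∪ S4 ∪ S7 ∪ S9 = {alder, rowan, pine, elm, hazel, yew, willow, fir, cedar, larch}); total cost 12 + 13 + 3 + 9 = 37.
The greedy pick S7, S8, S10, S2, S4 costs 45; no covering selection beats 37.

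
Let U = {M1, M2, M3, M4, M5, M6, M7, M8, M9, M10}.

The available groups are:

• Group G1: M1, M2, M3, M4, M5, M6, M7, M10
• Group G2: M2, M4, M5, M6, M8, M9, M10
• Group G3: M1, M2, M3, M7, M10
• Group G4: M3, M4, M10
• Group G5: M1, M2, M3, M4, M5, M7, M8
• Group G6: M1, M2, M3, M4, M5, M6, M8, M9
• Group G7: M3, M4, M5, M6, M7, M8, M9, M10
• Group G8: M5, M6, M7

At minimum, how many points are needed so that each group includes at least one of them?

2

The 2 points {M5, M10} hit every group.
The groups G4, G8 are pairwise disjoint, so any hitting set needs a separate point for each — at least 2. Hence 2 is optimal.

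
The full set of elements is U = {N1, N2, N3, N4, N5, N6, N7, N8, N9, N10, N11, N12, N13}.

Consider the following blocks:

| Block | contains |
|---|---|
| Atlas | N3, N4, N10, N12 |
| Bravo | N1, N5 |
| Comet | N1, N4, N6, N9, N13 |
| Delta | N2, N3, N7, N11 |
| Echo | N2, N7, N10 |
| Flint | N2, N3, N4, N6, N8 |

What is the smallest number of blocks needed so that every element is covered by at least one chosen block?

Atlas, Bravo, Comet, Delta, and Flint cover everything between them: the union {N1, N2, N3, N4, N5, N6, N7, N8, N9, N10, N11, N12, N13} is all of U.
No 4 of the 6 blocks cover everything (all 15 combinations miss at least one element), so 5 is optimal.

5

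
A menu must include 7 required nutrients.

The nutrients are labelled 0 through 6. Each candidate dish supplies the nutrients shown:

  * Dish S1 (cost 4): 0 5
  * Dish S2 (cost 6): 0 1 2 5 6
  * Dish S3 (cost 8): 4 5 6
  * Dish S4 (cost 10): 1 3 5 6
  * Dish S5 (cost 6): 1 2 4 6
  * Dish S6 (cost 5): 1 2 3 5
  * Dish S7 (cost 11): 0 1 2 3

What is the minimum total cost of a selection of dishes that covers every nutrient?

15

S1, S5, S6 together cover every nutrient (S1 ∪ S5 ∪ S6 = {0, 1, 2, 3, 4, 5, 6}); total cost 4 + 6 + 5 = 15.
The greedy pick S2, S6, S5 costs 17; no covering selection beats 15.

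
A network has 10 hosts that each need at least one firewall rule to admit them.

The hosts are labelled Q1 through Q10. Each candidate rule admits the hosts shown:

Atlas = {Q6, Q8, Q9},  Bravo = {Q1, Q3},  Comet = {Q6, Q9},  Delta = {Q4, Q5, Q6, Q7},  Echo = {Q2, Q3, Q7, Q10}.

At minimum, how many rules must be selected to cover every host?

4

Atlas and Bravo and Delta and Echo together: Atlas ∪ Bravo ∪ Delta ∪ Echo = {Q1, Q2, Q3, Q4, Q5, Q6, Q7, Q8, Q9, Q10} — every host is covered.
No 3 of the 5 rules cover everything (all 10 combinations miss at least one host), so 4 is optimal.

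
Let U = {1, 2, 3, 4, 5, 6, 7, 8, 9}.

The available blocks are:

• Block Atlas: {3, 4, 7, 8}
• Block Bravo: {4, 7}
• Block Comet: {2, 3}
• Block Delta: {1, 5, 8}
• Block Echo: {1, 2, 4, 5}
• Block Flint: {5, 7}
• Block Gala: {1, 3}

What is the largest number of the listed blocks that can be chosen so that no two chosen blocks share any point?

Bravo, Comet, Delta are pairwise disjoint (Bravo={4,7}; Comet={2,3}; Delta={1,5,8}).
Every remaining block overlaps one of these, and no 4 of the listed blocks are pairwise disjoint, so 3 is the maximum.

3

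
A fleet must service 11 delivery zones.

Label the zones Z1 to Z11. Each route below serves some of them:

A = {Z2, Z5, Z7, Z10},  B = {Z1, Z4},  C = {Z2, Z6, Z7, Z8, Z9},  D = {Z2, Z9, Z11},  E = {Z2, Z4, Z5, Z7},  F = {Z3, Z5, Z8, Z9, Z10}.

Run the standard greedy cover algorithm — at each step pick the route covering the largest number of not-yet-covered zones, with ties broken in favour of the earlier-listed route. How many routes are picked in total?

4

Greedy: pick C (covers 5 new) → pick F (covers 3 new) → pick B (covers 2 new) → pick D (covers 1 new). Total picks: 4.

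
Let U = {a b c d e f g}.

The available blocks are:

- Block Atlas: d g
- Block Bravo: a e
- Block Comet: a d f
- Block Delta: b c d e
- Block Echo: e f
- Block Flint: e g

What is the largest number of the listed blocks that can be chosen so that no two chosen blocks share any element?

2

Atlas, Echo are pairwise disjoint (Atlas={d,g}; Echo={e,f}).
Every remaining block overlaps one of these, and no 3 of the listed blocks are pairwise disjoint, so 2 is the maximum.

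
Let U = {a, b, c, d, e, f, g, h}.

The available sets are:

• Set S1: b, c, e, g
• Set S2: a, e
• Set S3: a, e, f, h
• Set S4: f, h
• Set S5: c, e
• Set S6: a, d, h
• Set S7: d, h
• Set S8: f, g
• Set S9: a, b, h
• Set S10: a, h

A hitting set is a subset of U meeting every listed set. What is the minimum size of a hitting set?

Take T = {e, g, h}. Each listed set contains at least one of these, so T is a hitting set of size 3.
The sets S5, S8, S9 are pairwise disjoint, so any hitting set needs a separate item for each — at least 3. Hence 3 is optimal.

3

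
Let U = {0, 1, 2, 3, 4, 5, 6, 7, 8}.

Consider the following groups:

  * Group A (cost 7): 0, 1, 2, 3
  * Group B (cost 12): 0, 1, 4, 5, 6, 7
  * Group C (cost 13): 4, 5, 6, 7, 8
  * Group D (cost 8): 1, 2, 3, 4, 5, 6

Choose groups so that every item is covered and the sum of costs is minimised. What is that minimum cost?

20

A, C together cover every item (A ∪ C = {0, 1, 2, 3, 4, 5, 6, 7, 8}); total cost 7 + 13 = 20.
The greedy pick D, B, C costs 33; no covering selection beats 20.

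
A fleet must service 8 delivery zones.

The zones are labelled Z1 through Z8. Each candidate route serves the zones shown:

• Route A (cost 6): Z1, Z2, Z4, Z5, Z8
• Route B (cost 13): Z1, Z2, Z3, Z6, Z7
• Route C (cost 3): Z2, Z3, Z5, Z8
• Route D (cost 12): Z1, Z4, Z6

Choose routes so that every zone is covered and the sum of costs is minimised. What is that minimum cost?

A, B together cover every zone (A ∪ B = {Z1, Z2, Z3, Z4, Z5, Z6, Z7, Z8}); total cost 6 + 13 = 19.
The greedy pick C, A, B costs 22; no covering selection beats 19.

19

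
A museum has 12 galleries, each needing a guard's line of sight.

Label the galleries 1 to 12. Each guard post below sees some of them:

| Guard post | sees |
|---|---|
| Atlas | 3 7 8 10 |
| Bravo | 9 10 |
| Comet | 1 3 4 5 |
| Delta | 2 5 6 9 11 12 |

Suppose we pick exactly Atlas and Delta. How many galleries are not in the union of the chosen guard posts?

Union of Atlas, Delta = {2, 3, 5, 6, 7, 8, 9, 10, 11, 12}.
Not covered: 1, 4 — 2 galleries.

2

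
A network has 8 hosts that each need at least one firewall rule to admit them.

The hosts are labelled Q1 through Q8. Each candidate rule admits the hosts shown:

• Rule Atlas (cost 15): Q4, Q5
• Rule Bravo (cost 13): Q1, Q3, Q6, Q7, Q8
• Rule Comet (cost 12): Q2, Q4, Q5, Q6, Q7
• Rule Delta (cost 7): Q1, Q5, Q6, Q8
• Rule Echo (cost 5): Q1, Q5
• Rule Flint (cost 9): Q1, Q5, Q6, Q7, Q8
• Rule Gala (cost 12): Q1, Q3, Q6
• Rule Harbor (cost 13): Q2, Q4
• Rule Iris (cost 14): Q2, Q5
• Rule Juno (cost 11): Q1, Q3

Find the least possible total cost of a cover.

Bravo, Comet together cover every host (Bravo ∪ Comet = {Q1, Q2, Q3, Q4, Q5, Q6, Q7, Q8}); total cost 13 + 12 = 25.
The greedy pick Delta, Comet, Juno costs 30; no covering selection beats 25.

25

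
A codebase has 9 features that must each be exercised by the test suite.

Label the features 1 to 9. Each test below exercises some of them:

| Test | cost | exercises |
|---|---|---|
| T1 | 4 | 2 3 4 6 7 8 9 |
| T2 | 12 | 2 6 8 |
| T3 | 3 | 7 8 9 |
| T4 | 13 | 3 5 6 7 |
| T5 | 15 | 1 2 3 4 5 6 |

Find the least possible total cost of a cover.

T3, T5 together cover every feature (T3 ∪ T5 = {1, 2, 3, 4, 5, 6, 7, 8, 9}); total cost 3 + 15 = 18.
The greedy pick T1, T5 costs 19; no covering selection beats 18.

18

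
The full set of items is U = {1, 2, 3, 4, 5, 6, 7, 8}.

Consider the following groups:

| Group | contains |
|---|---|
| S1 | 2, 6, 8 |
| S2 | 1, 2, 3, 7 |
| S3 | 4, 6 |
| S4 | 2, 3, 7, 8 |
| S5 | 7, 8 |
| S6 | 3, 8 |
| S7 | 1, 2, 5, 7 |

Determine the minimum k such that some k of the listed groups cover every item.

3

S3, S4, and S7 cover everything between them: the union {1, 2, 3, 4, 5, 6, 7, 8} is all of U.
Only S3 contains 4, so S3 is forced; the remaining 6 items need at least 2 more groups (each remaining group adds at most 4) — so at least 3 groups are needed, and 3 is optimal.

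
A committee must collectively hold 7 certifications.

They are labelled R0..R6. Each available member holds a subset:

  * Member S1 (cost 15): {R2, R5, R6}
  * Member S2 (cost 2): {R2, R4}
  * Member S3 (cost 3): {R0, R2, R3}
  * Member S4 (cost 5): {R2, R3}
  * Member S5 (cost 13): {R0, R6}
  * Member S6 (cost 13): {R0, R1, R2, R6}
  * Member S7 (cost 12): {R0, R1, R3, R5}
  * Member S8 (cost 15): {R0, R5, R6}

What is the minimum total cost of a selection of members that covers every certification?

27

S2, S5, S7 together cover every certification (S2 ∪ S5 ∪ S7 = {R0, R1, R2, R3, R4, R5, R6}); total cost 2 + 13 + 12 = 27.
The greedy pick S2, S3, S7, S5 costs 30; no covering selection beats 27.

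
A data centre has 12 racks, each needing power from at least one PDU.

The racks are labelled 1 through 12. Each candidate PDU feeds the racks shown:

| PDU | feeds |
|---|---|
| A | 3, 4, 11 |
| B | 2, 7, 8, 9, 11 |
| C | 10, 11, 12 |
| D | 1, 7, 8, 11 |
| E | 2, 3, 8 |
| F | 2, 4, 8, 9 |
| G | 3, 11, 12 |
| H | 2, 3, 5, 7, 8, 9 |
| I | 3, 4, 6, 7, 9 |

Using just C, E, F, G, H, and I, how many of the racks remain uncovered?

Union of C, E, F, G, H, I = {2, 3, 4, 5, 6, 7, 8, 9, 10, 11, 12}.
Not covered: 1 — 1 rack.

1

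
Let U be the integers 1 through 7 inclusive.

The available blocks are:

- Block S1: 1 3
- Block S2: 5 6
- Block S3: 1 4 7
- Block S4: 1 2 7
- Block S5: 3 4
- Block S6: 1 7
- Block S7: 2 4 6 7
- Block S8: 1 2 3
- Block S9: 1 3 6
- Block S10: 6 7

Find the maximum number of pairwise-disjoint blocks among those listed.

3

S2, S5, S6 are pairwise disjoint (S2={5,6}; S5={3,4}; S6={1,7}).
Every remaining block overlaps one of these, and no 4 of the listed blocks are pairwise disjoint, so 3 is the maximum.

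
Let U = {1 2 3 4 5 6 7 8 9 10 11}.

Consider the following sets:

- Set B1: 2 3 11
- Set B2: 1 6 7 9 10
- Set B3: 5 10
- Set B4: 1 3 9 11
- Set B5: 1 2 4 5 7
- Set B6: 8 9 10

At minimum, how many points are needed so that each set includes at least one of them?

3

Take H = {2, 3, 10}. Each listed set contains at least one of these, so H is a hitting set of size 3.
No choice of 2 points meets every set, so 3 is the minimum.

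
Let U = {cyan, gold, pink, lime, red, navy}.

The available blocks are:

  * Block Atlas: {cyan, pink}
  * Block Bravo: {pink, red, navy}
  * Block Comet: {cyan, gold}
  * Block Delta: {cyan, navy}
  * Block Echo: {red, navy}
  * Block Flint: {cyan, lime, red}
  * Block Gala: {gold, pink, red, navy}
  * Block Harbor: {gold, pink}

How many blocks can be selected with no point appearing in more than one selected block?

Flint, Harbor are pairwise disjoint (Flint={cyan,lime,red}; Harbor={gold,pink}).
Every remaining block overlaps one of these, and no 3 of the listed blocks are pairwise disjoint, so 2 is the maximum.

2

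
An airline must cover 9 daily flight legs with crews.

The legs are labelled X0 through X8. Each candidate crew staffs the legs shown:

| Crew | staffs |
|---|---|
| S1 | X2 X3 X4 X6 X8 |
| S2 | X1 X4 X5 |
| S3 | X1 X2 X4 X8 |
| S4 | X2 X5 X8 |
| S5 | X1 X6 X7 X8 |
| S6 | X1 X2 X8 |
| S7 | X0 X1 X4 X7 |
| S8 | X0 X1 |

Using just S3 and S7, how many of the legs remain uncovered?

Union of S3, S7 = {X0, X1, X2, X4, X7, X8}.
Not covered: X3, X5, X6 — 3 legs.

3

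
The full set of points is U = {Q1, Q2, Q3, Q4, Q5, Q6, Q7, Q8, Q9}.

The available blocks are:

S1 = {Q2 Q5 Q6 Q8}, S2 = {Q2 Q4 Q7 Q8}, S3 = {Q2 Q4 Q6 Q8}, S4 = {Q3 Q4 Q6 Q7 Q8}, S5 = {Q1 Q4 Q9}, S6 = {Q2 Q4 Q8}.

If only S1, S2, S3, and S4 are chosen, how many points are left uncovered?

2

Union of S1, S2, S3, S4 = {Q2, Q3, Q4, Q5, Q6, Q7, Q8}.
Not covered: Q1, Q9 — 2 points.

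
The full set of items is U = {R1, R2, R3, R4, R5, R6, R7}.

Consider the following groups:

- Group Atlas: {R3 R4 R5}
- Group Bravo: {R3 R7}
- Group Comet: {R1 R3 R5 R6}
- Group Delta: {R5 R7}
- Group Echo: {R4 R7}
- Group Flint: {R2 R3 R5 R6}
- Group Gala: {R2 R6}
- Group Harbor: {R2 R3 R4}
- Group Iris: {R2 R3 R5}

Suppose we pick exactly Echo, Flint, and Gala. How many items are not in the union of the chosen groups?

Union of Echo, Flint, Gala = {R2, R3, R4, R5, R6, R7}.
Not covered: R1 — 1 item.

1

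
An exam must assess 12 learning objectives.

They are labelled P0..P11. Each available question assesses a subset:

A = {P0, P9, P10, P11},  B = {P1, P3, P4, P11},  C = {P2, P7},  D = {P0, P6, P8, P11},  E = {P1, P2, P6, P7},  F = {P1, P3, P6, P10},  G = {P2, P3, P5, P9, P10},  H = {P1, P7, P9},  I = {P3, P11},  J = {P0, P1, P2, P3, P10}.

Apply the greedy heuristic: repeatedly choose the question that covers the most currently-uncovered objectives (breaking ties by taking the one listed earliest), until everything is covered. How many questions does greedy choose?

Greedy: pick G (covers 5 new) → pick D (covers 4 new) → pick B (covers 2 new) → pick C (covers 1 new). Total picks: 4.

4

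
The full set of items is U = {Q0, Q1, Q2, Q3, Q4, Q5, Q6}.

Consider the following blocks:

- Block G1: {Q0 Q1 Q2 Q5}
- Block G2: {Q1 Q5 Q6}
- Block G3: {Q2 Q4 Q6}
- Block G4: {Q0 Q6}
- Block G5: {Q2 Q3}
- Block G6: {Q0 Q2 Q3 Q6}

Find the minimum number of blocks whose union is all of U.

3

G2, G3, and G6 cover everything between them: the union {Q0, Q1, Q2, Q3, Q4, Q5, Q6} is all of U.
Only G3 contains Q4, so G3 is forced; the remaining 4 items need at least 2 more blocks (each remaining block adds at most 3) — so at least 3 blocks are needed, and 3 is optimal.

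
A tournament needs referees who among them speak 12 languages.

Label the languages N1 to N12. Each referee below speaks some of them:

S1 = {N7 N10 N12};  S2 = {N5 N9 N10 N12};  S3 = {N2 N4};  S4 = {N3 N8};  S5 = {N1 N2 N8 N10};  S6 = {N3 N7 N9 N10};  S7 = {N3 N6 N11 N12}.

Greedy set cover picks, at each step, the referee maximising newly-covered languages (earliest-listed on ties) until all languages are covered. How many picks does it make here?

5

Greedy: pick S2 (covers 4 new) → pick S5 (covers 3 new) → pick S7 (covers 3 new) → pick S1 (covers 1 new) → pick S3 (covers 1 new). Total picks: 5.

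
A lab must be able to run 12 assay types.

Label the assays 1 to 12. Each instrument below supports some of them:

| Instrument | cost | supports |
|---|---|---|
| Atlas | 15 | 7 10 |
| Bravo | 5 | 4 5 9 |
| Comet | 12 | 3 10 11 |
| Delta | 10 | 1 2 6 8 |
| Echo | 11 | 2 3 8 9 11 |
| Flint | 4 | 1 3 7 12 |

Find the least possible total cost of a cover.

31

Bravo, Comet, Delta, Flint together cover every assay (Bravo ∪ Comet ∪ Delta ∪ Flint = {1, 2, 3, 4, 5, 6, 7, 8, 9, 10, 11, 12}); total cost 5 + 12 + 10 + 4 = 31.
No covering selection has total cost below 31.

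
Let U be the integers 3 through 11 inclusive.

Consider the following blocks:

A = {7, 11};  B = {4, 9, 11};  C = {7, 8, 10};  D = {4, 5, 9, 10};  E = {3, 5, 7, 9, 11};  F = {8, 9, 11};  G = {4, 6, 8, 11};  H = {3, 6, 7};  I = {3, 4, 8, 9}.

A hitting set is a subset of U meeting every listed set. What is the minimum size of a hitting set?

T = {7, 8, 9} meets every block (each contains at least one member of T), and |T| = 3.
No choice of 2 items meets every block, so 3 is the minimum.

3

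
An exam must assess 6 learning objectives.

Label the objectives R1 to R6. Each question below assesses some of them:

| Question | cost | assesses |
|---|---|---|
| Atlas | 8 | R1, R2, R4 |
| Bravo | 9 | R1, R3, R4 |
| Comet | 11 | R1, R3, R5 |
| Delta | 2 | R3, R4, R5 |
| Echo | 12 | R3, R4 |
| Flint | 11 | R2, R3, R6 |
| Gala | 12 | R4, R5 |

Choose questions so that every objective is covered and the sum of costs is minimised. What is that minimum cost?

Atlas, Delta, Flint together cover every objective (Atlas ∪ Delta ∪ Flint = {R1, R2, R3, R4, R5, R6}); total cost 8 + 2 + 11 = 21.
No covering selection has total cost below 21.

21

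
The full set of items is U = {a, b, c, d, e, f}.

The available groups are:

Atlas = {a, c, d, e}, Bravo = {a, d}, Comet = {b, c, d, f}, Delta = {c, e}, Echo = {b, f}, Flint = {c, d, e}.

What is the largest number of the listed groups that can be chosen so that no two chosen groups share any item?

Bravo, Delta, Echo are pairwise disjoint (Bravo={a,d}; Delta={c,e}; Echo={b,f}).
Every remaining group overlaps one of these, and no 4 of the listed groups are pairwise disjoint, so 3 is the maximum.

3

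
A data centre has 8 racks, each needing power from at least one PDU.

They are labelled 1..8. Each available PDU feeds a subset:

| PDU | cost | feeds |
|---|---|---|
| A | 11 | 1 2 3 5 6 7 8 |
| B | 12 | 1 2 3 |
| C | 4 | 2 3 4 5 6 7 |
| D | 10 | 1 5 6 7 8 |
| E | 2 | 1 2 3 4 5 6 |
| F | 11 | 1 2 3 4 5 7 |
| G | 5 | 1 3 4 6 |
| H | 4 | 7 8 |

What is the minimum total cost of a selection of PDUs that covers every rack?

E, H together cover every rack (E ∪ H = {1, 2, 3, 4, 5, 6, 7, 8}); total cost 2 + 4 = 6.
No covering selection has total cost below 6.

6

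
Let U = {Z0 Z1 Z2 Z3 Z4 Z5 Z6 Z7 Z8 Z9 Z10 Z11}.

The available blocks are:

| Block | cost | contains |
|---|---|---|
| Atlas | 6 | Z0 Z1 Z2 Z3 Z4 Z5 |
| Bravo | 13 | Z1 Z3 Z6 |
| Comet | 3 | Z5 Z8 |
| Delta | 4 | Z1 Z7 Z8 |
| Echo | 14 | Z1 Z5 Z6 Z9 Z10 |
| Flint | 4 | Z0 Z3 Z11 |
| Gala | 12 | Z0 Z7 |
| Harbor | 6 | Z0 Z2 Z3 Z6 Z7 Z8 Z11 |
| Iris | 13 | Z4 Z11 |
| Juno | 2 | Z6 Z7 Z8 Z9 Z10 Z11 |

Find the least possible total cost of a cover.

Atlas, Juno together cover every element (Atlas ∪ Juno = {Z0, Z1, Z2, Z3, Z4, Z5, Z6, Z7, Z8, Z9, Z10, Z11}); total cost 6 + 2 = 8.
No covering selection has total cost below 8.

8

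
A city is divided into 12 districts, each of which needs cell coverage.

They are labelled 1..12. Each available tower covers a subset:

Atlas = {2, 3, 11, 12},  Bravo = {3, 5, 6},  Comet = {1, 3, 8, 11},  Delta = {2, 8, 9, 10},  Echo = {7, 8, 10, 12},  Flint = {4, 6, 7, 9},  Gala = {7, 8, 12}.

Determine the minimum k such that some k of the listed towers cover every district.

5

Atlas and Bravo and Comet and Echo and Flint together: Atlas ∪ Bravo ∪ Comet ∪ Echo ∪ Flint = {1, 2, 3, 4, 5, 6, 7, 8, 9, 10, 11, 12} — every district is covered.
No 4 of the 7 towers cover everything (all 35 combinations miss at least one district), so 5 is optimal.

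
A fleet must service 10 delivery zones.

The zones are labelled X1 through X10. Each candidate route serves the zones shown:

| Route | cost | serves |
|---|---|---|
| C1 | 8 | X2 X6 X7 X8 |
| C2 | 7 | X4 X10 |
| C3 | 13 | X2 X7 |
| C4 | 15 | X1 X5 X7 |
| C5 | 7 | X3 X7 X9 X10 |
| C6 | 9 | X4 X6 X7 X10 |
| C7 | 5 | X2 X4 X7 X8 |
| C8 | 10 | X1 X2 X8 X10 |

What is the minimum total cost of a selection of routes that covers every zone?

C1, C4, C5, C7 together cover every zone (C1 ∪ C4 ∪ C5 ∪ C7 = {X1, X2, X3, X4, X5, X6, X7, X8, X9, X10}); total cost 8 + 15 + 7 + 5 = 35.
No covering selection has total cost below 35.

35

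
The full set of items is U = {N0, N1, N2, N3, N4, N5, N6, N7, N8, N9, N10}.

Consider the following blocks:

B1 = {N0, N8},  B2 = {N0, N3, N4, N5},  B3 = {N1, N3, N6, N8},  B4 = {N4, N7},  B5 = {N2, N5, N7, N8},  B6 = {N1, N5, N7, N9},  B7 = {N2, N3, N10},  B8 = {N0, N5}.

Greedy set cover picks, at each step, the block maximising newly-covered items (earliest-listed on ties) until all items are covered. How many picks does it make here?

Greedy: pick B2 (covers 4 new) → pick B3 (covers 3 new) → pick B5 (covers 2 new) → pick B6 (covers 1 new) → pick B7 (covers 1 new). Total picks: 5.
(The true minimum cover uses only 4 blocks, so greedy is not optimal here.)

5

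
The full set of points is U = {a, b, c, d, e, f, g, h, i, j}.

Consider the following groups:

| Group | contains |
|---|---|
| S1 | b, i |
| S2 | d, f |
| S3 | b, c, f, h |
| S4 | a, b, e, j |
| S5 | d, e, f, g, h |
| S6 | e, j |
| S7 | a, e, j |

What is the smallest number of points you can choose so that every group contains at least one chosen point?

3

Take T = {b, d, j}. Each listed group contains at least one of these, so T is a hitting set of size 3.
The groups S1, S2, S7 are pairwise disjoint, so any hitting set needs a separate point for each — at least 3. Hence 3 is optimal.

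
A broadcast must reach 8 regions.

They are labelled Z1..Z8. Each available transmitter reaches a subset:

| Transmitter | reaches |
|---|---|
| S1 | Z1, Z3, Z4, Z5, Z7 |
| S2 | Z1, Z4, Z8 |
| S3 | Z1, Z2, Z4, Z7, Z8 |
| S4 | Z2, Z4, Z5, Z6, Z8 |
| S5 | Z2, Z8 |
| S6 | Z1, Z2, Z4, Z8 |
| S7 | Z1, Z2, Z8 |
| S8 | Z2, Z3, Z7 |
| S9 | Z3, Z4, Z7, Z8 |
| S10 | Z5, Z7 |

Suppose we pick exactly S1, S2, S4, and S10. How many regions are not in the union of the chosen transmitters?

Union of S1, S2, S4, S10 = {Z1, Z2, Z3, Z4, Z5, Z6, Z7, Z8} — that's every region, so 0 are uncovered.

0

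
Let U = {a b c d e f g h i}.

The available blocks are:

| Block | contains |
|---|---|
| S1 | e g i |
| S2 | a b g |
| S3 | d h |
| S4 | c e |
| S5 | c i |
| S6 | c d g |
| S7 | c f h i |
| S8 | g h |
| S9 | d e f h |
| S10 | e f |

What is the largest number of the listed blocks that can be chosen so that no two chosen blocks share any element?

S2, S3, S5, S10 are pairwise disjoint (S2={a,b,g}; S3={d,h}; S5={c,i}; S10={e,f}).
Every remaining block overlaps one of these, and no 5 of the listed blocks are pairwise disjoint, so 4 is the maximum.

4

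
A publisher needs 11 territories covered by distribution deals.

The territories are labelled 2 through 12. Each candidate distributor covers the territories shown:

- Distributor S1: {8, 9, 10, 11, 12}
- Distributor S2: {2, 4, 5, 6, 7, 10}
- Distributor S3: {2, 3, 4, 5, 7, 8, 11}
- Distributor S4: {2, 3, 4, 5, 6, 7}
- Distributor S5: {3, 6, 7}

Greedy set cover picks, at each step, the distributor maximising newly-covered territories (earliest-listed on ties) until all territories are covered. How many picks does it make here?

3

Greedy: pick S3 (covers 7 new) → pick S1 (covers 3 new) → pick S2 (covers 1 new). Total picks: 3.
(The true minimum cover uses only 2 distributors, so greedy is not optimal here.)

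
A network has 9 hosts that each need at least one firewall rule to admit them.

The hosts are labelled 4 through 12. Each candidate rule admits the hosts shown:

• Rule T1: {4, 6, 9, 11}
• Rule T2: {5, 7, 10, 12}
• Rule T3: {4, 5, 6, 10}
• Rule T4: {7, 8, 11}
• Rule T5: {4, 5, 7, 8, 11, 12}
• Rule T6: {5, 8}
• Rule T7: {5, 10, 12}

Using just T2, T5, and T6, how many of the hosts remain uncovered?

2

Union of T2, T5, T6 = {4, 5, 7, 8, 10, 11, 12}.
Not covered: 6, 9 — 2 hosts.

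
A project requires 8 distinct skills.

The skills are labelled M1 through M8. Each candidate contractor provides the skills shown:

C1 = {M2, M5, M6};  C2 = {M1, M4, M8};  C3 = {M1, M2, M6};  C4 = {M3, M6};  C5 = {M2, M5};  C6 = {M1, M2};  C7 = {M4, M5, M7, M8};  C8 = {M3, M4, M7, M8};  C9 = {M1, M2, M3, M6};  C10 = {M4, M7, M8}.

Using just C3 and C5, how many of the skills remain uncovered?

Union of C3, C5 = {M1, M2, M5, M6}.
Not covered: M3, M4, M7, M8 — 4 skills.

4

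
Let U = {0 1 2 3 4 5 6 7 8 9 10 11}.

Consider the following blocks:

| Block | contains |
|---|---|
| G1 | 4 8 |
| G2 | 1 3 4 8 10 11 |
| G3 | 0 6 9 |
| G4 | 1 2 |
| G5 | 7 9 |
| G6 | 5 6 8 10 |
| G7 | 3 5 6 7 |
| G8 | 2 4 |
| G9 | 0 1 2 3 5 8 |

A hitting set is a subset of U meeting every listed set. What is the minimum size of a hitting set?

4

Take H = {2, 4, 6, 9}. Each listed block contains at least one of these, so H is a hitting set of size 4.
No choice of 3 items meets every block, so 4 is the minimum.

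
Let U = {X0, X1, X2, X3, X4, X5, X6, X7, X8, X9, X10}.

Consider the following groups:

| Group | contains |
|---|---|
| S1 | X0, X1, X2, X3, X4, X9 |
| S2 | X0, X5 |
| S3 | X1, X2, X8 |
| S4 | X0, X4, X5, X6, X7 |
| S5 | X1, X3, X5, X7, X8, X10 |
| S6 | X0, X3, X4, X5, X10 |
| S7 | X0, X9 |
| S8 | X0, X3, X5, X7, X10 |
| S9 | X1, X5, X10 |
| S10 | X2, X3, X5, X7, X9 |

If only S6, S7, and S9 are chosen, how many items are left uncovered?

Union of S6, S7, S9 = {X0, X1, X3, X4, X5, X9, X10}.
Not covered: X2, X6, X7, X8 — 4 items.

4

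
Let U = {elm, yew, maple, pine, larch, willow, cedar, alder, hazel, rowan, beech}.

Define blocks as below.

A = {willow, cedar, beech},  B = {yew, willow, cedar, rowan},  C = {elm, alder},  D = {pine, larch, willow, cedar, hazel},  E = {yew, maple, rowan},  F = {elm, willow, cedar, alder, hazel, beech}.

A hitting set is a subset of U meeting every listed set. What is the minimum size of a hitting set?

H = {elm, maple, willow} meets every block (each contains at least one member of H), and |H| = 3.
The blocks C, D, E are pairwise disjoint, so any hitting set needs a separate item for each — at least 3. Hence 3 is optimal.

3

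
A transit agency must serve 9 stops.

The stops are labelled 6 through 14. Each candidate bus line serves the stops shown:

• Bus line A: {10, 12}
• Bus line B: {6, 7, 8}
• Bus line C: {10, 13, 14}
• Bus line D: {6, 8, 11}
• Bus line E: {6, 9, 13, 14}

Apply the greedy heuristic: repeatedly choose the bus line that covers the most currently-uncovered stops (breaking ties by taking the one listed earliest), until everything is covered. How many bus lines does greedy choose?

Greedy: pick E (covers 4 new) → pick A (covers 2 new) → pick B (covers 2 new) → pick D (covers 1 new). Total picks: 4.

4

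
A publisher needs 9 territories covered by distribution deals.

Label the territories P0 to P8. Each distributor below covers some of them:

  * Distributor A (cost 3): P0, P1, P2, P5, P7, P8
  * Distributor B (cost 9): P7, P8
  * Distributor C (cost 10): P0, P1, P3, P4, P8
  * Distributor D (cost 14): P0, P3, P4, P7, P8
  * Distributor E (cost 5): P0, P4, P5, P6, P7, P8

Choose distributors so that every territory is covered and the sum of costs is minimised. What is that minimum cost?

18

A, C, E together cover every territory (A ∪ C ∪ E = {P0, P1, P2, P3, P4, P5, P6, P7, P8}); total cost 3 + 10 + 5 = 18.
No covering selection has total cost below 18.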